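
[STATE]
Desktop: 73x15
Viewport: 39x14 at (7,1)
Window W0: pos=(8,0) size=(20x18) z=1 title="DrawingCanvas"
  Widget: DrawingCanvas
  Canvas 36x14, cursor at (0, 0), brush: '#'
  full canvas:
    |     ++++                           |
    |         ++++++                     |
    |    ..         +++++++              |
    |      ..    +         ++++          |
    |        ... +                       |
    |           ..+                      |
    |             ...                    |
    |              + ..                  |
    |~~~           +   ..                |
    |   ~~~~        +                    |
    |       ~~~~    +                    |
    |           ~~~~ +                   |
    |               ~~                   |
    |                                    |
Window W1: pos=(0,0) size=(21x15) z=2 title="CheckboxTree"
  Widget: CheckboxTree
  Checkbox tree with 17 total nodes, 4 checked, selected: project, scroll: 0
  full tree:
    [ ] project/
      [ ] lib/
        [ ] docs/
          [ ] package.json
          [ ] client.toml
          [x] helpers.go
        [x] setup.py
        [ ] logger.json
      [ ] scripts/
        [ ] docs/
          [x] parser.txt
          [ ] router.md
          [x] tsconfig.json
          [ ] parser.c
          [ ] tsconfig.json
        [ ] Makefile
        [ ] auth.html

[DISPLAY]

boxTree      ┃as    ┃                  
─────────────┨──────┨                  
roject/      ┃      ┃                  
 lib/        ┃+++   ┃                  
-] docs/     ┃   +++┃                  
 [ ] package.┃+     ┃                  
 [ ] client.t┃+     ┃                  
 [x] helpers.┃.+    ┃                  
x] setup.py  ┃ ...  ┃                  
 ] logger.jso┃  + ..┃                  
 scripts/    ┃  +   ┃                  
-] docs/     ┃   +  ┃                  
 [x] parser.t┃   +  ┃                  
━━━━━━━━━━━━━┛~~~ + ┃                  


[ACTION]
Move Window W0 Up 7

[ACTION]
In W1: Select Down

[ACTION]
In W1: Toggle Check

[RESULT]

boxTree      ┃as    ┃                  
─────────────┨──────┨                  
roject/      ┃      ┃                  
 lib/        ┃+++   ┃                  
x] docs/     ┃   +++┃                  
 [x] package.┃+     ┃                  
 [x] client.t┃+     ┃                  
 [x] helpers.┃.+    ┃                  
x] setup.py  ┃ ...  ┃                  
x] logger.jso┃  + ..┃                  
 scripts/    ┃  +   ┃                  
-] docs/     ┃   +  ┃                  
 [x] parser.t┃   +  ┃                  
━━━━━━━━━━━━━┛~~~ + ┃                  


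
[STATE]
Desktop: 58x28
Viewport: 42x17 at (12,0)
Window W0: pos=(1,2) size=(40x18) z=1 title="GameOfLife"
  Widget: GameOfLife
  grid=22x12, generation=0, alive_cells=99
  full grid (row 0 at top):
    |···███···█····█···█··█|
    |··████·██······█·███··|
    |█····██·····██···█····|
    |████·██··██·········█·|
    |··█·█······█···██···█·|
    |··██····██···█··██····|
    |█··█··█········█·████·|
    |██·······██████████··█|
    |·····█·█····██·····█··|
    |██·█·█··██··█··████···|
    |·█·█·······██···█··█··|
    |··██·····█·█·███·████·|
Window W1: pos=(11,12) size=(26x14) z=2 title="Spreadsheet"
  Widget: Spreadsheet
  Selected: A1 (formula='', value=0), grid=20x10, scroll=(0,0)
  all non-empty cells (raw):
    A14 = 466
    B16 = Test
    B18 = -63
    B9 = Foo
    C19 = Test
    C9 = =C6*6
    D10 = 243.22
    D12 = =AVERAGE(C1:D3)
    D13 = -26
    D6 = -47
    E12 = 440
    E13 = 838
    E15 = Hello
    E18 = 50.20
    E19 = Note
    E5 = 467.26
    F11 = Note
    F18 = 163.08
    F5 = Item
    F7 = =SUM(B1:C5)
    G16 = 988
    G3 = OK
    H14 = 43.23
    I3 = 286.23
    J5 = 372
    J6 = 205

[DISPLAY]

                                          
                                          
━━━━━━━━━━━━━━━━━━━━━━━━━━━━┓             
e                           ┃             
────────────────────────────┨             
                            ┃             
····█···█··█                ┃             
·····█·███··                ┃             
··██···█····                ┃             
█·········█·                ┃             
·█···██···█·                ┃             
···█··██····                ┃             
━━━━━━━━━━━━━━━━━━━━━━━━┓   ┃             
 Spreadsheet            ┃   ┃             
────────────────────────┨   ┃             
A1:                     ┃   ┃             
       A       B       C┃   ┃             


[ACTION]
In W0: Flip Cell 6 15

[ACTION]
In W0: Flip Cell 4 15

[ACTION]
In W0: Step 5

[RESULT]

                                          
                                          
━━━━━━━━━━━━━━━━━━━━━━━━━━━━┓             
e                           ┃             
────────────────────────────┨             
                            ┃             
███·········                ┃             
████·····█··                ┃             
··█·········                ┃             
·██··████·█·                ┃             
·██·███···█·                ┃             
··██·······█                ┃             
━━━━━━━━━━━━━━━━━━━━━━━━┓   ┃             
 Spreadsheet            ┃   ┃             
────────────────────────┨   ┃             
A1:                     ┃   ┃             
       A       B       C┃   ┃             


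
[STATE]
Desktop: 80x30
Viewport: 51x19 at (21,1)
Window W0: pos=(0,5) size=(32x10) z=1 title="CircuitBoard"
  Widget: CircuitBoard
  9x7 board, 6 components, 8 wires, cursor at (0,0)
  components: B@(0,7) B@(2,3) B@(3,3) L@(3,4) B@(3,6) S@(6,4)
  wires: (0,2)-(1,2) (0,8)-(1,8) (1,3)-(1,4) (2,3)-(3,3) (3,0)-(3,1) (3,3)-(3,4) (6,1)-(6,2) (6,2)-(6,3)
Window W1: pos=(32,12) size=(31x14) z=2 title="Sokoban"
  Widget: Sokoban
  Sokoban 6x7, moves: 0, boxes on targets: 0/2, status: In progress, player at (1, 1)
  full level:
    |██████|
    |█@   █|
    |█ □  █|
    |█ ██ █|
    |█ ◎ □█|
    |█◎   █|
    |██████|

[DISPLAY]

                                                   
                                                   
                                                   
                                                   
━━━━━━━━━━┓                                        
          ┃                                        
──────────┨                                        
          ┃                                        
          ┃                                        
          ┃                                        
·         ┃                                        
          ┃┏━━━━━━━━━━━━━━━━━━━━━━━━━━━━━┓         
          ┃┃ Sokoban                     ┃         
━━━━━━━━━━┛┠─────────────────────────────┨         
           ┃██████                       ┃         
           ┃█@   █                       ┃         
           ┃█ □  █                       ┃         
           ┃█ ██ █                       ┃         
           ┃█ ◎ □█                       ┃         


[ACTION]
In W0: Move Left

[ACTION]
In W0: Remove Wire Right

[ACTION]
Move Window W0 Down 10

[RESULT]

                                                   
                                                   
                                                   
                                                   
                                                   
                                                   
                                                   
                                                   
                                                   
                                                   
                                                   
           ┏━━━━━━━━━━━━━━━━━━━━━━━━━━━━━┓         
           ┃ Sokoban                     ┃         
           ┠─────────────────────────────┨         
━━━━━━━━━━┓┃██████                       ┃         
          ┃┃█@   █                       ┃         
──────────┨┃█ □  █                       ┃         
          ┃┃█ ██ █                       ┃         
          ┃┃█ ◎ □█                       ┃         


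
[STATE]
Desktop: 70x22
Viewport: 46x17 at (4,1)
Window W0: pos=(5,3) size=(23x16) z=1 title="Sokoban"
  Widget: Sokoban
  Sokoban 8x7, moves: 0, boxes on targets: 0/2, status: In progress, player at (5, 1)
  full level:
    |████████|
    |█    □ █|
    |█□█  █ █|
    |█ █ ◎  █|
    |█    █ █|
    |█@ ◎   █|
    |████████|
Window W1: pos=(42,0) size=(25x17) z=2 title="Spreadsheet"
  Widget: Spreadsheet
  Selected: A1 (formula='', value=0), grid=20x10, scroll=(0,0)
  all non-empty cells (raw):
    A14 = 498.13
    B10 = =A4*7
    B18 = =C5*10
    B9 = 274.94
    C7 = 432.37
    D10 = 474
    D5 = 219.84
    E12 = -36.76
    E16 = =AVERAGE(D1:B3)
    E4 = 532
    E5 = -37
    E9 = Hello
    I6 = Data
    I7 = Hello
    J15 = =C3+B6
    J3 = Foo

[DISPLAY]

                                      ┃ Spread
                                      ┠───────
 ┏━━━━━━━━━━━━━━━━━━━━━┓              ┃A1:    
 ┃ Sokoban             ┃              ┃       
 ┠─────────────────────┨              ┃-------
 ┃████████             ┃              ┃  1    
 ┃█    □ █             ┃              ┃  2    
 ┃█□█  █ █             ┃              ┃  3    
 ┃█ █ ◎  █             ┃              ┃  4    
 ┃█    █ █             ┃              ┃  5    
 ┃█@ ◎   █             ┃              ┃  6    
 ┃████████             ┃              ┃  7    
 ┃Moves: 0  0/2        ┃              ┃  8    
 ┃                     ┃              ┃  9    
 ┃                     ┃              ┃ 10    
 ┃                     ┃              ┗━━━━━━━
 ┃                     ┃                      


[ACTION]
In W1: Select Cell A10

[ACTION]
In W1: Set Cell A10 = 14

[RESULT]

                                      ┃ Spread
                                      ┠───────
 ┏━━━━━━━━━━━━━━━━━━━━━┓              ┃A10: 14
 ┃ Sokoban             ┃              ┃       
 ┠─────────────────────┨              ┃-------
 ┃████████             ┃              ┃  1    
 ┃█    □ █             ┃              ┃  2    
 ┃█□█  █ █             ┃              ┃  3    
 ┃█ █ ◎  █             ┃              ┃  4    
 ┃█    █ █             ┃              ┃  5    
 ┃█@ ◎   █             ┃              ┃  6    
 ┃████████             ┃              ┃  7    
 ┃Moves: 0  0/2        ┃              ┃  8    
 ┃                     ┃              ┃  9    
 ┃                     ┃              ┃ 10    
 ┃                     ┃              ┗━━━━━━━
 ┃                     ┃                      


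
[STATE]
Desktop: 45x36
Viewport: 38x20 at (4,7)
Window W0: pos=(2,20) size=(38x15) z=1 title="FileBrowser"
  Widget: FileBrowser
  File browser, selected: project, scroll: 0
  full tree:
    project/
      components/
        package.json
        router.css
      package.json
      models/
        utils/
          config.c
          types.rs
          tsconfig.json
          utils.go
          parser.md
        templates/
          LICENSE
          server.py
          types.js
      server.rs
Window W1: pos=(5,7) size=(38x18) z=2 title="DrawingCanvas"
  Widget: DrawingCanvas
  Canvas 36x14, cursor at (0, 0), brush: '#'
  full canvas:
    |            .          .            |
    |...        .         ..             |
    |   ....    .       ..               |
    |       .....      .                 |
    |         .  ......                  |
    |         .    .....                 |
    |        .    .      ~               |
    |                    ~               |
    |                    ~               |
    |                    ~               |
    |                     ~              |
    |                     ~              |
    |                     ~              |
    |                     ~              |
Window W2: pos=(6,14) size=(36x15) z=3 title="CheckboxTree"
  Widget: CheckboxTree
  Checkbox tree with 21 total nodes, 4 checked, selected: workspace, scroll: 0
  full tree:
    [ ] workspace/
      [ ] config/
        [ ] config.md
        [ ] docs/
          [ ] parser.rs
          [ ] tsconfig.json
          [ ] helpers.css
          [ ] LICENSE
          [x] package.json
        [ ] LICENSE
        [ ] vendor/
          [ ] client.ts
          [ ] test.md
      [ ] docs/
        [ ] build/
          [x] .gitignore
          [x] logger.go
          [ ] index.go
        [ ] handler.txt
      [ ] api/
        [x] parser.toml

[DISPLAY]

 ┏━━━━━━━━━━━━━━━━━━━━━━━━━━━━━━━━━━━━
 ┃ DrawingCanvas                      
 ┠────────────────────────────────────
 ┃+           .          .            
 ┃...        .         ..             
 ┃   ....    .       ..               
 ┃       .....      .                 
 ┃┏━━━━━━━━━━━━━━━━━━━━━━━━━━━━━━━━━━┓
 ┃┃ CheckboxTree                     ┃
 ┃┠──────────────────────────────────┨
 ┃┃>[-] workspace/                   ┃
 ┃┃   [-] config/                    ┃
 ┃┃     [ ] config.md                ┃
━┃┃     [-] docs/                    ┃
F┃┃       [ ] parser.rs              ┃
─┃┃       [ ] tsconfig.json          ┃
 ┃┃       [ ] helpers.css            ┃
 ┗┃       [ ] LICENSE                ┃
  ┃       [x] package.json           ┃
  ┃     [ ] LICENSE                  ┃


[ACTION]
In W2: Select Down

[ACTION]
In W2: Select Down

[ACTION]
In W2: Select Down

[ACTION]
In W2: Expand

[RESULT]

 ┏━━━━━━━━━━━━━━━━━━━━━━━━━━━━━━━━━━━━
 ┃ DrawingCanvas                      
 ┠────────────────────────────────────
 ┃+           .          .            
 ┃...        .         ..             
 ┃   ....    .       ..               
 ┃       .....      .                 
 ┃┏━━━━━━━━━━━━━━━━━━━━━━━━━━━━━━━━━━┓
 ┃┃ CheckboxTree                     ┃
 ┃┠──────────────────────────────────┨
 ┃┃ [-] workspace/                   ┃
 ┃┃   [-] config/                    ┃
 ┃┃     [ ] config.md                ┃
━┃┃>    [-] docs/                    ┃
F┃┃       [ ] parser.rs              ┃
─┃┃       [ ] tsconfig.json          ┃
 ┃┃       [ ] helpers.css            ┃
 ┗┃       [ ] LICENSE                ┃
  ┃       [x] package.json           ┃
  ┃     [ ] LICENSE                  ┃


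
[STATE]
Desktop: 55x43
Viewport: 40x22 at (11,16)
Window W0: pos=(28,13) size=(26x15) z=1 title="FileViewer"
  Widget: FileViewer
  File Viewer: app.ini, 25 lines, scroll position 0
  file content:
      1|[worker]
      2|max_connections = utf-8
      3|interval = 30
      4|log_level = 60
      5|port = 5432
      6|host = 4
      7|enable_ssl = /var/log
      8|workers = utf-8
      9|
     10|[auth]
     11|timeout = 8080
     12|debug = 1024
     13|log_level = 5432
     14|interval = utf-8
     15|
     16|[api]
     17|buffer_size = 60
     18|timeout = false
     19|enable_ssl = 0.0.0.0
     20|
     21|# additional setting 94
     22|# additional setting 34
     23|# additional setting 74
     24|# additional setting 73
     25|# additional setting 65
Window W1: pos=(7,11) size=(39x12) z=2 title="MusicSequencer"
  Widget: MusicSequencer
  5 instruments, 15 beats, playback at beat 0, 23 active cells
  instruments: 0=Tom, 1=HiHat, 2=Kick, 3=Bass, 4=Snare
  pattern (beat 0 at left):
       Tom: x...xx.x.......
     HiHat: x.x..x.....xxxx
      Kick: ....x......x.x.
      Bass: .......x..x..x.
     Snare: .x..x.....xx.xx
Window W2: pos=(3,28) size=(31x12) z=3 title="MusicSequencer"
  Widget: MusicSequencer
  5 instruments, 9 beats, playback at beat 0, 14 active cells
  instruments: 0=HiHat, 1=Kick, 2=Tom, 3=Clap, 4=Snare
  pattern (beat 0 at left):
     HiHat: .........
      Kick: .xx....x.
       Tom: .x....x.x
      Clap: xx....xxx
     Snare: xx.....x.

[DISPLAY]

Hat█·█··█·····████                ┃     
ick····█······█·█·                ┃ utf-
ass·······█··█··█·                ┃     
are·█··█·····██·██                ┃     
                                  ┃     
                                  ┃     
━━━━━━━━━━━━━━━━━━━━━━━━━━━━━━━━━━┛/log 
                 ┃workers = utf-8       
                 ┃                      
                 ┃[auth]                
                 ┃timeout = 8080        
                 ┗━━━━━━━━━━━━━━━━━━━━━━
━━━━━━━━━━━━━━━━━━━━━━┓                 
equencer              ┃                 
──────────────────────┨                 
12345678              ┃                 
········              ┃                 
██····█·              ┃                 
█····█·█              ┃                 
█····███              ┃                 
█·····█·              ┃                 
                      ┃                 


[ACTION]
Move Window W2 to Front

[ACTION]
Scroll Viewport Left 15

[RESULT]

       ┃ HiHat█·█··█·····████           
       ┃  Kick····█······█·█·           
       ┃  Bass·······█··█··█·           
       ┃ Snare·█··█·····██·██           
       ┃                                
       ┃                                
       ┗━━━━━━━━━━━━━━━━━━━━━━━━━━━━━━━━
                            ┃workers = u
                            ┃           
                            ┃[auth]     
                            ┃timeout = 8
                            ┗━━━━━━━━━━━
   ┏━━━━━━━━━━━━━━━━━━━━━━━━━━━━━┓      
   ┃ MusicSequencer              ┃      
   ┠─────────────────────────────┨      
   ┃      ▼12345678              ┃      
   ┃ HiHat·········              ┃      
   ┃  Kick·██····█·              ┃      
   ┃   Tom·█····█·█              ┃      
   ┃  Clap██····███              ┃      
   ┃ Snare██·····█·              ┃      
   ┃                             ┃      


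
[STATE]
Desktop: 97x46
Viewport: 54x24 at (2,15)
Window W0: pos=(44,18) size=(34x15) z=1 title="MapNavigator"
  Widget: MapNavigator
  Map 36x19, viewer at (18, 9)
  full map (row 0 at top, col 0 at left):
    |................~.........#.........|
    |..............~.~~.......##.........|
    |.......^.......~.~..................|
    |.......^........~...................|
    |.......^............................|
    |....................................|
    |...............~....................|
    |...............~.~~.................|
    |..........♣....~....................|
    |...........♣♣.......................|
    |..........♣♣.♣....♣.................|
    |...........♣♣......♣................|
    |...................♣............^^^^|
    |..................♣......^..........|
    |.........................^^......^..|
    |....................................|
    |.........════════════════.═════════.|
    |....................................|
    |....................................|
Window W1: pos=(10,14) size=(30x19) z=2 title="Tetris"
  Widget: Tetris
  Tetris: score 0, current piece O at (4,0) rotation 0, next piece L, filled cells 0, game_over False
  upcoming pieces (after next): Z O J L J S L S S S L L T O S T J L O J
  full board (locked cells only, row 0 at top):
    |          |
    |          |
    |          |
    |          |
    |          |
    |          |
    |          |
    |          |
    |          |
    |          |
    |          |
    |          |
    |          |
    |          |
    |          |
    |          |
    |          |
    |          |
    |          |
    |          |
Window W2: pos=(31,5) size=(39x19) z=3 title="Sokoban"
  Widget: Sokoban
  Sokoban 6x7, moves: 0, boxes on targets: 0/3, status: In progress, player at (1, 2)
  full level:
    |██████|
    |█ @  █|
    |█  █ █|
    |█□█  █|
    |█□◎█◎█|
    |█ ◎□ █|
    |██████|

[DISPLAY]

        ┃ Tetris             ┃Moves: 0  0/3           
        ┠────────────────────┃                        
        ┃          │Next:    ┃                        
        ┃          │  ▒      ┃                        
        ┃          │▒▒▒      ┃                        
        ┃          │         ┃                        
        ┃          │         ┃                        
        ┃          │         ┃                        
        ┃          │Score:   ┗━━━━━━━━━━━━━━━━━━━━━━━━
        ┃          │0                ┃    ┃...........
        ┃          │                 ┃    ┃........♣..
        ┃          │                 ┃    ┃.........♣♣
        ┃          │                 ┃    ┃........♣♣.
        ┃          │                 ┃    ┃.........♣♣
        ┃          │                 ┃    ┃...........
        ┃          │                 ┃    ┃...........
        ┃          │                 ┃    ┃...........
        ┗━━━━━━━━━━━━━━━━━━━━━━━━━━━━┛    ┗━━━━━━━━━━━
                                                      
                                                      
                                                      
                                                      
                                                      
                                                      


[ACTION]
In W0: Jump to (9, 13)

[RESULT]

        ┃ Tetris             ┃Moves: 0  0/3           
        ┠────────────────────┃                        
        ┃          │Next:    ┃                        
        ┃          │  ▒      ┃                        
        ┃          │▒▒▒      ┃                        
        ┃          │         ┃                        
        ┃          │         ┃                        
        ┃          │         ┃                        
        ┃          │Score:   ┗━━━━━━━━━━━━━━━━━━━━━━━━
        ┃          │0                ┃    ┃       ....
        ┃          │                 ┃    ┃       ....
        ┃          │                 ┃    ┃       ....
        ┃          │                 ┃    ┃       ....
        ┃          │                 ┃    ┃       ....
        ┃          │                 ┃    ┃       ....
        ┃          │                 ┃    ┃       ....
        ┃          │                 ┃    ┃       ....
        ┗━━━━━━━━━━━━━━━━━━━━━━━━━━━━┛    ┗━━━━━━━━━━━
                                                      
                                                      
                                                      
                                                      
                                                      
                                                      


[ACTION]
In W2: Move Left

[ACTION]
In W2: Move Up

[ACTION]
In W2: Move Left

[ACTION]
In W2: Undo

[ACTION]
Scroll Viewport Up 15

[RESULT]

                                                      
                                                      
                                                      
                                                      
                                                      
                             ┏━━━━━━━━━━━━━━━━━━━━━━━━
                             ┃ Sokoban                
                             ┠────────────────────────
                             ┃██████                  
                             ┃█ @  █                  
                             ┃█  █ █                  
                             ┃█□█  █                  
                             ┃█□◎█◎█                  
                             ┃█ ◎□ █                  
        ┏━━━━━━━━━━━━━━━━━━━━┃██████                  
        ┃ Tetris             ┃Moves: 0  0/3           
        ┠────────────────────┃                        
        ┃          │Next:    ┃                        
        ┃          │  ▒      ┃                        
        ┃          │▒▒▒      ┃                        
        ┃          │         ┃                        
        ┃          │         ┃                        
        ┃          │         ┃                        
        ┃          │Score:   ┗━━━━━━━━━━━━━━━━━━━━━━━━


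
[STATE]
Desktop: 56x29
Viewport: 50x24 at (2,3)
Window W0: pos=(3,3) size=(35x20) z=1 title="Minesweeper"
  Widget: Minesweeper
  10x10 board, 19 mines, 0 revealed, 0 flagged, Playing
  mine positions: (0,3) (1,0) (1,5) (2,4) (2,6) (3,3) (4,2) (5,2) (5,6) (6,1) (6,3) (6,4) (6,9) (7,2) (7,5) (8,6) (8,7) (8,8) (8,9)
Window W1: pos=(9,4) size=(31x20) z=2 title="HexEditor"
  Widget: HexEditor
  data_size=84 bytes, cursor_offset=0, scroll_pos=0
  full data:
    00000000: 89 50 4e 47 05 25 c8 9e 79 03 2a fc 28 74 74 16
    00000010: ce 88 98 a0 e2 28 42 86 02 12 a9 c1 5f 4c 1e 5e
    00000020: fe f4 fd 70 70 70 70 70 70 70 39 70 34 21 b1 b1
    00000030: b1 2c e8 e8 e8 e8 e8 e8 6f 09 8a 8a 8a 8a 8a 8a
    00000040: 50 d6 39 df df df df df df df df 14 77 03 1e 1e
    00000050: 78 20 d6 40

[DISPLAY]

 ┏━━━━━━━━━━━━━━━━━━━━━━━━━━━━━━━━━┓              
 ┃ Mine┏━━━━━━━━━━━━━━━━━━━━━━━━━━━━━┓            
 ┠─────┃ HexEditor                   ┃            
 ┃■■■■■┠─────────────────────────────┨            
 ┃■■■■■┃00000000  89 50 4e 47 05 25 c┃            
 ┃■■■■■┃00000010  ce 88 98 a0 e2 28 4┃            
 ┃■■■■■┃00000020  fe f4 fd 70 70 70 7┃            
 ┃■■■■■┃00000030  b1 2c e8 e8 e8 e8 e┃            
 ┃■■■■■┃00000040  50 d6 39 df df df d┃            
 ┃■■■■■┃00000050  78 20 d6 40        ┃            
 ┃■■■■■┃                             ┃            
 ┃■■■■■┃                             ┃            
 ┃■■■■■┃                             ┃            
 ┃     ┃                             ┃            
 ┃     ┃                             ┃            
 ┃     ┃                             ┃            
 ┃     ┃                             ┃            
 ┃     ┃                             ┃            
 ┃     ┃                             ┃            
 ┗━━━━━┃                             ┃            
       ┗━━━━━━━━━━━━━━━━━━━━━━━━━━━━━┛            
                                                  
                                                  
                                                  


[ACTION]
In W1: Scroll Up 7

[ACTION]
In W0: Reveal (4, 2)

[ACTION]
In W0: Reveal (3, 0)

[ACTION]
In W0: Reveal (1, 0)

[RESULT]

 ┏━━━━━━━━━━━━━━━━━━━━━━━━━━━━━━━━━┓              
 ┃ Mine┏━━━━━━━━━━━━━━━━━━━━━━━━━━━━━┓            
 ┠─────┃ HexEditor                   ┃            
 ┃■■■✹■┠─────────────────────────────┨            
 ┃✹■■■■┃00000000  89 50 4e 47 05 25 c┃            
 ┃■■■■✹┃00000010  ce 88 98 a0 e2 28 4┃            
 ┃■■■✹■┃00000020  fe f4 fd 70 70 70 7┃            
 ┃■■✹■■┃00000030  b1 2c e8 e8 e8 e8 e┃            
 ┃■■✹■■┃00000040  50 d6 39 df df df d┃            
 ┃■✹■✹✹┃00000050  78 20 d6 40        ┃            
 ┃■■✹■■┃                             ┃            
 ┃■■■■■┃                             ┃            
 ┃■■■■■┃                             ┃            
 ┃     ┃                             ┃            
 ┃     ┃                             ┃            
 ┃     ┃                             ┃            
 ┃     ┃                             ┃            
 ┃     ┃                             ┃            
 ┃     ┃                             ┃            
 ┗━━━━━┃                             ┃            
       ┗━━━━━━━━━━━━━━━━━━━━━━━━━━━━━┛            
                                                  
                                                  
                                                  


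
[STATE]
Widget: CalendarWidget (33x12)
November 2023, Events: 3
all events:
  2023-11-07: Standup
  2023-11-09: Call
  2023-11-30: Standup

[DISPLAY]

          November 2023          
Mo Tu We Th Fr Sa Su             
       1  2  3  4  5             
 6  7*  8  9* 10 11 12           
13 14 15 16 17 18 19             
20 21 22 23 24 25 26             
27 28 29 30*                     
                                 
                                 
                                 
                                 
                                 


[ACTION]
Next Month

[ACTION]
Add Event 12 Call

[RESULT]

          December 2023          
Mo Tu We Th Fr Sa Su             
             1  2  3             
 4  5  6  7  8  9 10             
11 12* 13 14 15 16 17            
18 19 20 21 22 23 24             
25 26 27 28 29 30 31             
                                 
                                 
                                 
                                 
                                 


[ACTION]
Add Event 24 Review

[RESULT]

          December 2023          
Mo Tu We Th Fr Sa Su             
             1  2  3             
 4  5  6  7  8  9 10             
11 12* 13 14 15 16 17            
18 19 20 21 22 23 24*            
25 26 27 28 29 30 31             
                                 
                                 
                                 
                                 
                                 


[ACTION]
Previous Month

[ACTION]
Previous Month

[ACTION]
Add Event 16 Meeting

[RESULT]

           October 2023          
Mo Tu We Th Fr Sa Su             
                   1             
 2  3  4  5  6  7  8             
 9 10 11 12 13 14 15             
16* 17 18 19 20 21 22            
23 24 25 26 27 28 29             
30 31                            
                                 
                                 
                                 
                                 


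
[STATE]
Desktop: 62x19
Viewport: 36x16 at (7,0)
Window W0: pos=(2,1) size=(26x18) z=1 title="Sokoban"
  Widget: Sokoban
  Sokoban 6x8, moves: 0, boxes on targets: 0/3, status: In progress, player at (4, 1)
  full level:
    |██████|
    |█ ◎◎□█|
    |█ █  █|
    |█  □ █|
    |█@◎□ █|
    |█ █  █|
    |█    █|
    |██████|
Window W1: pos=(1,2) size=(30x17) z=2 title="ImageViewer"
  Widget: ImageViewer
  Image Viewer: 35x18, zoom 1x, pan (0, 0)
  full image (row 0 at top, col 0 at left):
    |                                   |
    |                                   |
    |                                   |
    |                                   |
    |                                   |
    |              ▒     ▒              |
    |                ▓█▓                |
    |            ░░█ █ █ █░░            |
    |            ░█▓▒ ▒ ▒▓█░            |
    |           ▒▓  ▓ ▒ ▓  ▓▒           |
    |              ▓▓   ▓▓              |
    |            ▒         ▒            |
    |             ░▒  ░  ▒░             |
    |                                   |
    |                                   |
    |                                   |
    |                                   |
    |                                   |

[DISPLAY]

                                    
━━━━━━━━━━━━━━━━━━━━┓               
━━━━━━━━━━━━━━━━━━━━━━━┓            
eViewer                ┃            
───────────────────────┨            
                       ┃            
                       ┃            
                       ┃            
                       ┃            
                       ┃            
         ▒     ▒       ┃            
           ▓█▓         ┃            
       ░░█ █ █ █░░     ┃            
       ░█▓▒ ▒ ▒▓█░     ┃            
      ▒▓  ▓ ▒ ▓  ▓▒    ┃            
         ▓▓   ▓▓       ┃            


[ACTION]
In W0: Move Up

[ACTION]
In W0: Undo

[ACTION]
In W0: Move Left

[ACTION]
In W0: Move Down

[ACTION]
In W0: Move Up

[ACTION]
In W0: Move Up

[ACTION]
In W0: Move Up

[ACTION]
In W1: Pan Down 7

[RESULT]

                                    
━━━━━━━━━━━━━━━━━━━━┓               
━━━━━━━━━━━━━━━━━━━━━━━┓            
eViewer                ┃            
───────────────────────┨            
       ░░█ █ █ █░░     ┃            
       ░█▓▒ ▒ ▒▓█░     ┃            
      ▒▓  ▓ ▒ ▓  ▓▒    ┃            
         ▓▓   ▓▓       ┃            
       ▒         ▒     ┃            
        ░▒  ░  ▒░      ┃            
                       ┃            
                       ┃            
                       ┃            
                       ┃            
                       ┃            


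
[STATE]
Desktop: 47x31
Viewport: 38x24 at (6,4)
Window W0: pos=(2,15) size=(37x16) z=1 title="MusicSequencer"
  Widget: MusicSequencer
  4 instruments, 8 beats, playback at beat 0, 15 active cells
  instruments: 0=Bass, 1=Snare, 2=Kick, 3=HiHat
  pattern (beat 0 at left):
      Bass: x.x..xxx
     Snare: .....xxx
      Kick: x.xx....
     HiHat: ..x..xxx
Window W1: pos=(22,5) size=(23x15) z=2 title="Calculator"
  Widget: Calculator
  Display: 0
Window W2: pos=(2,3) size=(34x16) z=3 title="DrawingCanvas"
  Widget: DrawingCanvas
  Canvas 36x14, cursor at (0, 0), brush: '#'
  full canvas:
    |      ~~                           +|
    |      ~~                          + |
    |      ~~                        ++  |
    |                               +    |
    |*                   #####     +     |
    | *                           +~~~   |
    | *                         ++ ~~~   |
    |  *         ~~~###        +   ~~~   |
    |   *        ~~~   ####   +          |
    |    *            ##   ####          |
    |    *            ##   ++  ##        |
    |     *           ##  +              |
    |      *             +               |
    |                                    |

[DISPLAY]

awingCanvas                  ┃        
─────────────────────────────┨━━━━━━━━
   ~~                        ┃        
   ~~                        ┃────────
   ~~                        ┃       0
                            +┃───┐    
                 #####     + ┃ ÷ │    
                          +~~┃───┤    
                        ++ ~~┃ × │    
         ~~~###        +   ~~┃───┤    
*        ~~~   ####   +      ┃ - │    
 *            ##   ####      ┃───┤    
 *            ##   ++  ##    ┃ + │    
  *           ##  +          ┃───┤    
━━━━━━━━━━━━━━━━━━━━━━━━━━━━━┛ M+│    
ass█·█··███     ┗━━━━━━━━━━━━━━━━━━━━━
are·····███                     ┃     
ick█·██····                     ┃     
Hat··█··███                     ┃     
                                ┃     
                                ┃     
                                ┃     
                                ┃     
                                ┃     


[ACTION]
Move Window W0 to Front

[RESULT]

awingCanvas                  ┃        
─────────────────────────────┨━━━━━━━━
   ~~                        ┃        
   ~~                        ┃────────
   ~~                        ┃       0
                            +┃───┐    
                 #####     + ┃ ÷ │    
                          +~~┃───┤    
                        ++ ~~┃ × │    
         ~~~###        +   ~~┃───┤    
*        ~~~   ####   +      ┃ - │    
━━━━━━━━━━━━━━━━━━━━━━━━━━━━━━━━┓┤    
sicSequencer                    ┃│    
────────────────────────────────┨┤    
   ▼1234567                     ┃│    
ass█·█··███                     ┃━━━━━
are·····███                     ┃     
ick█·██····                     ┃     
Hat··█··███                     ┃     
                                ┃     
                                ┃     
                                ┃     
                                ┃     
                                ┃     


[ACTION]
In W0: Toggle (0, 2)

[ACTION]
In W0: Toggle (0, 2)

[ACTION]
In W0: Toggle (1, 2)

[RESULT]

awingCanvas                  ┃        
─────────────────────────────┨━━━━━━━━
   ~~                        ┃        
   ~~                        ┃────────
   ~~                        ┃       0
                            +┃───┐    
                 #####     + ┃ ÷ │    
                          +~~┃───┤    
                        ++ ~~┃ × │    
         ~~~###        +   ~~┃───┤    
*        ~~~   ####   +      ┃ - │    
━━━━━━━━━━━━━━━━━━━━━━━━━━━━━━━━┓┤    
sicSequencer                    ┃│    
────────────────────────────────┨┤    
   ▼1234567                     ┃│    
ass█·█··███                     ┃━━━━━
are··█··███                     ┃     
ick█·██····                     ┃     
Hat··█··███                     ┃     
                                ┃     
                                ┃     
                                ┃     
                                ┃     
                                ┃     


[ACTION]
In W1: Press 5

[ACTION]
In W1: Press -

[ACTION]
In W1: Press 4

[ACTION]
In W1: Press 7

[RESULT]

awingCanvas                  ┃        
─────────────────────────────┨━━━━━━━━
   ~~                        ┃        
   ~~                        ┃────────
   ~~                        ┃      47
                            +┃───┐    
                 #####     + ┃ ÷ │    
                          +~~┃───┤    
                        ++ ~~┃ × │    
         ~~~###        +   ~~┃───┤    
*        ~~~   ####   +      ┃ - │    
━━━━━━━━━━━━━━━━━━━━━━━━━━━━━━━━┓┤    
sicSequencer                    ┃│    
────────────────────────────────┨┤    
   ▼1234567                     ┃│    
ass█·█··███                     ┃━━━━━
are··█··███                     ┃     
ick█·██····                     ┃     
Hat··█··███                     ┃     
                                ┃     
                                ┃     
                                ┃     
                                ┃     
                                ┃     
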